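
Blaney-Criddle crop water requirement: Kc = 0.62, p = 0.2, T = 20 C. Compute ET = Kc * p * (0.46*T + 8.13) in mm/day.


ET = Kc * p * (0.46*T + 8.13)
ET = 0.62 * 0.2 * (0.46*20 + 8.13)
ET = 0.62 * 0.2 * 17.3300

2.1489 mm/day


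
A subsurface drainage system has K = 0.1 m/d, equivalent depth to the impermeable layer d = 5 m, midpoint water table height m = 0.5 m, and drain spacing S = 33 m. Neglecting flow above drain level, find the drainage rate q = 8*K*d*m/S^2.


q = 8*K*d*m/S^2
q = 8*0.1*5*0.5/33^2
q = 2.0000 / 1089

0.0018 m/d


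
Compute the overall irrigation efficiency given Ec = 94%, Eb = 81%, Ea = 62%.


Ec = 0.94, Eb = 0.81, Ea = 0.62
E = 0.94 * 0.81 * 0.62 * 100 = 47.2068%

47.2068 %


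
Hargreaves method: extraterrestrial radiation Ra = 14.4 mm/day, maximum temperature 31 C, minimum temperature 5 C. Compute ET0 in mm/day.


Tmean = (Tmax + Tmin)/2 = (31 + 5)/2 = 18.0
ET0 = 0.0023 * 14.4 * (18.0 + 17.8) * sqrt(31 - 5)
ET0 = 0.0023 * 14.4 * 35.8 * 5.099020

6.0459 mm/day


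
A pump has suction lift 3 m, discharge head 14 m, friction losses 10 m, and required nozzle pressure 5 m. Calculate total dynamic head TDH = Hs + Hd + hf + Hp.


TDH = Hs + Hd + hf + Hp = 3 + 14 + 10 + 5 = 32

32 m


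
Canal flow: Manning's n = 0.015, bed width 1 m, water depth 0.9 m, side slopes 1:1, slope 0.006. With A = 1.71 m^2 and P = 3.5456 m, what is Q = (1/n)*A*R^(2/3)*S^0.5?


R = A/P = 1.71/3.5456 = 0.482288
Q = (1/0.015) * 1.71 * 0.482288^(2/3) * 0.006^0.5

5.4306 m^3/s


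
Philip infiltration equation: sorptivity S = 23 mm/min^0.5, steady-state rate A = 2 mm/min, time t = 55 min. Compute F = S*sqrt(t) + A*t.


F = S*sqrt(t) + A*t
F = 23*sqrt(55) + 2*55
F = 23*7.416198 + 110

280.5726 mm


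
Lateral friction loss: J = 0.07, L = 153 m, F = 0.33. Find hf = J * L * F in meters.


hf = J * L * F = 0.07 * 153 * 0.33 = 3.5343 m

3.5343 m


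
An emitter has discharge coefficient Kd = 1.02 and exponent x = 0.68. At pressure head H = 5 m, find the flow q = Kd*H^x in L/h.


q = Kd * H^x = 1.02 * 5^0.68 = 1.02 * 2.987443

3.0472 L/h


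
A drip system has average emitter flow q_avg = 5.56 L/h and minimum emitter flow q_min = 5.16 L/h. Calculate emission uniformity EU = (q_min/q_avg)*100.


EU = (q_min/q_avg)*100 = (5.16/5.56)*100 = 92.8058%

92.8058 %


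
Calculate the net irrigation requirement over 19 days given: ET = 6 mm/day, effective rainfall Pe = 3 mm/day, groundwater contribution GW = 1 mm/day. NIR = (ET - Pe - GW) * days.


Daily deficit = ET - Pe - GW = 6 - 3 - 1 = 2 mm/day
NIR = 2 * 19 = 38 mm

38.0000 mm


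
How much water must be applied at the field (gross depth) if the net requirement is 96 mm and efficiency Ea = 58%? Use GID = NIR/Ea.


Ea = 58% = 0.58
GID = NIR / Ea = 96 / 0.58 = 165.5172 mm

165.5172 mm


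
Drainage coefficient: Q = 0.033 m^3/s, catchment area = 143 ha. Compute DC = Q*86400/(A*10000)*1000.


DC = Q * 86400 / (A * 10000) * 1000
DC = 0.033 * 86400 / (143 * 10000) * 1000
DC = 2851200.0000 / 1430000

1.9938 mm/day


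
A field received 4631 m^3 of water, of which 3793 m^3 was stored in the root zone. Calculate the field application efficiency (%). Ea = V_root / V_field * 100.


Ea = V_root / V_field * 100 = 3793 / 4631 * 100 = 81.9046%

81.9046 %


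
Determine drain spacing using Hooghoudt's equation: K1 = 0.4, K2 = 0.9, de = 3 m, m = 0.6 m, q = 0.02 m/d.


S^2 = 8*K2*de*m/q + 4*K1*m^2/q
S^2 = 8*0.9*3*0.6/0.02 + 4*0.4*0.6^2/0.02
S = sqrt(676.8000)

26.0154 m


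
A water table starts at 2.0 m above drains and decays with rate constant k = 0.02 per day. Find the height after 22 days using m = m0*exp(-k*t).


m = m0 * exp(-k*t)
m = 2.0 * exp(-0.02 * 22)
m = 2.0 * exp(-0.4400)

1.2881 m


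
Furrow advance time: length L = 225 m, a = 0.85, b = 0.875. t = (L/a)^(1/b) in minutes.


t = (L/a)^(1/b)
t = (225/0.85)^(1/0.875)
t = 264.705882^(1/0.875)

587.3171 min


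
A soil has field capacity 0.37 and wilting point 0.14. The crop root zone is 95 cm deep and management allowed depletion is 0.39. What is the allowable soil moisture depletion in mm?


SMD = (FC - PWP) * d * MAD * 10
SMD = (0.37 - 0.14) * 95 * 0.39 * 10
SMD = 0.2300 * 95 * 0.39 * 10

85.2150 mm


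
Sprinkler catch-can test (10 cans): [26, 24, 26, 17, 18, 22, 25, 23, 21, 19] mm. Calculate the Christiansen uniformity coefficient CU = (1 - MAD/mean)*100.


mean = 22.100000 mm
MAD = 2.700000 mm
CU = (1 - 2.700000/22.100000)*100

87.7828 %


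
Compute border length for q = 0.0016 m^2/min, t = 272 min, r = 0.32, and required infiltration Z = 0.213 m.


L = q*t/((1+r)*Z)
L = 0.0016*272/((1+0.32)*0.213)
L = 0.4352/0.28116

1.5479 m


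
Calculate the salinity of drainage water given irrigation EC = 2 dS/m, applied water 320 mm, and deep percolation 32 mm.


EC_dw = EC_iw * D_iw / D_dw
EC_dw = 2 * 320 / 32
EC_dw = 640 / 32

20.0000 dS/m


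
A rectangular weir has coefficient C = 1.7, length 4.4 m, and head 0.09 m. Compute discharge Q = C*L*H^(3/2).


Q = C * L * H^(3/2) = 1.7 * 4.4 * 0.09^1.5 = 1.7 * 4.4 * 0.027000

0.2020 m^3/s


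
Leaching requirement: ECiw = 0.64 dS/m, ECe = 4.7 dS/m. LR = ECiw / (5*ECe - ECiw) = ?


LR = ECiw / (5*ECe - ECiw)
LR = 0.64 / (5*4.7 - 0.64)
LR = 0.64 / 22.8600

0.0280


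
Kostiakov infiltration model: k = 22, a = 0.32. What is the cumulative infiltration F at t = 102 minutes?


F = k * t^a = 22 * 102^0.32
F = 22 * 4.392907

96.6440 mm


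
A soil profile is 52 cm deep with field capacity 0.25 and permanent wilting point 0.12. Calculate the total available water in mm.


AWC = (FC - PWP) * d * 10
AWC = (0.25 - 0.12) * 52 * 10
AWC = 0.1300 * 52 * 10

67.6000 mm


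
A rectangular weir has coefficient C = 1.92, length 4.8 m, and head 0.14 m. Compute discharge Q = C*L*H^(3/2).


Q = C * L * H^(3/2) = 1.92 * 4.8 * 0.14^1.5 = 1.92 * 4.8 * 0.052383

0.4828 m^3/s


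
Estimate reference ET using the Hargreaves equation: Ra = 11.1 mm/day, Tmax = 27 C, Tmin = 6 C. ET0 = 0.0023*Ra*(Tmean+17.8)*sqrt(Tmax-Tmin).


Tmean = (Tmax + Tmin)/2 = (27 + 6)/2 = 16.5
ET0 = 0.0023 * 11.1 * (16.5 + 17.8) * sqrt(27 - 6)
ET0 = 0.0023 * 11.1 * 34.3 * 4.582576

4.0129 mm/day


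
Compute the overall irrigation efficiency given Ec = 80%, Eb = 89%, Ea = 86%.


Ec = 0.8, Eb = 0.89, Ea = 0.86
E = 0.8 * 0.89 * 0.86 * 100 = 61.2320%

61.2320 %


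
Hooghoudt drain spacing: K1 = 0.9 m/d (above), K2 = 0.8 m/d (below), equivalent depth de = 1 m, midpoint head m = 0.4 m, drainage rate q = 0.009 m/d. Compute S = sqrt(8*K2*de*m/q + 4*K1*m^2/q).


S^2 = 8*K2*de*m/q + 4*K1*m^2/q
S^2 = 8*0.8*1*0.4/0.009 + 4*0.9*0.4^2/0.009
S = sqrt(348.4444)

18.6667 m


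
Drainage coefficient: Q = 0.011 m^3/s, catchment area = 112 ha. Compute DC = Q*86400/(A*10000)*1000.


DC = Q * 86400 / (A * 10000) * 1000
DC = 0.011 * 86400 / (112 * 10000) * 1000
DC = 950400.0000 / 1120000

0.8486 mm/day


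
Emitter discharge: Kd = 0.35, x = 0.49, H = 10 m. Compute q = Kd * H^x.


q = Kd * H^x = 0.35 * 10^0.49 = 0.35 * 3.090295

1.0816 L/h


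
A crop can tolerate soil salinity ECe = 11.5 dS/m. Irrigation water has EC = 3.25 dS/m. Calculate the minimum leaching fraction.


LR = ECiw / (5*ECe - ECiw)
LR = 3.25 / (5*11.5 - 3.25)
LR = 3.25 / 54.2500

0.0599


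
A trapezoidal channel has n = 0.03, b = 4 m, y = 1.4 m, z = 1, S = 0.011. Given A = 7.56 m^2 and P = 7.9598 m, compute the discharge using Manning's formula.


R = A/P = 7.56/7.9598 = 0.949773
Q = (1/0.03) * 7.56 * 0.949773^(2/3) * 0.011^0.5

25.5374 m^3/s


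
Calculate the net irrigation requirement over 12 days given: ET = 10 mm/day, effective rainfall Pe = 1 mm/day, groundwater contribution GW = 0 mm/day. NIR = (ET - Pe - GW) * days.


Daily deficit = ET - Pe - GW = 10 - 1 - 0 = 9 mm/day
NIR = 9 * 12 = 108 mm

108.0000 mm


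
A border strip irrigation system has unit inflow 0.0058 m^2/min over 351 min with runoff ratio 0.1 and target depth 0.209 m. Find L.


L = q*t/((1+r)*Z)
L = 0.0058*351/((1+0.1)*0.209)
L = 2.0358/0.2299

8.8552 m


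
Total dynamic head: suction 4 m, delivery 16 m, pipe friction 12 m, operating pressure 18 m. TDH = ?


TDH = Hs + Hd + hf + Hp = 4 + 16 + 12 + 18 = 50

50 m


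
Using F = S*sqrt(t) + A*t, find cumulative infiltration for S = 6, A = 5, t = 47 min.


F = S*sqrt(t) + A*t
F = 6*sqrt(47) + 5*47
F = 6*6.855655 + 235

276.1339 mm


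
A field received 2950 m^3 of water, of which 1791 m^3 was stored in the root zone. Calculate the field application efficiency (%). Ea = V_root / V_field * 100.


Ea = V_root / V_field * 100 = 1791 / 2950 * 100 = 60.7119%

60.7119 %


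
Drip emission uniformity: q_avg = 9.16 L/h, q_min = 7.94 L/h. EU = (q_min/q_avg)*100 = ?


EU = (q_min/q_avg)*100 = (7.94/9.16)*100 = 86.6812%

86.6812 %


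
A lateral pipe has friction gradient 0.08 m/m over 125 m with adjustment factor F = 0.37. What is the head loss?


hf = J * L * F = 0.08 * 125 * 0.37 = 3.7000 m

3.7000 m


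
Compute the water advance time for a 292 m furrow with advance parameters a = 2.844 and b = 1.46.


t = (L/a)^(1/b)
t = (292/2.844)^(1/1.46)
t = 102.672293^(1/1.46)

23.8620 min


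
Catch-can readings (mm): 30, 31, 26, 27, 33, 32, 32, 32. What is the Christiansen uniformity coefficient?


mean = 30.375000 mm
MAD = 2.031250 mm
CU = (1 - 2.031250/30.375000)*100

93.3128 %


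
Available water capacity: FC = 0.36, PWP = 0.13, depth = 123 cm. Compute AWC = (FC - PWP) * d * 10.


AWC = (FC - PWP) * d * 10
AWC = (0.36 - 0.13) * 123 * 10
AWC = 0.2300 * 123 * 10

282.9000 mm


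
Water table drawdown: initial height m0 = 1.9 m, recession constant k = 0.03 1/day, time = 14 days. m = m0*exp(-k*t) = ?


m = m0 * exp(-k*t)
m = 1.9 * exp(-0.03 * 14)
m = 1.9 * exp(-0.4200)

1.2484 m


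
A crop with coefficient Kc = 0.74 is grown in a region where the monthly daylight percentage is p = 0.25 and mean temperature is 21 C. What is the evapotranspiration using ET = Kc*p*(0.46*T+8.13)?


ET = Kc * p * (0.46*T + 8.13)
ET = 0.74 * 0.25 * (0.46*21 + 8.13)
ET = 0.74 * 0.25 * 17.7900

3.2912 mm/day


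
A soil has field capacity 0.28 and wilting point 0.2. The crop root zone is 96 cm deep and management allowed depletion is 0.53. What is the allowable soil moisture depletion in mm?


SMD = (FC - PWP) * d * MAD * 10
SMD = (0.28 - 0.2) * 96 * 0.53 * 10
SMD = 0.0800 * 96 * 0.53 * 10

40.7040 mm


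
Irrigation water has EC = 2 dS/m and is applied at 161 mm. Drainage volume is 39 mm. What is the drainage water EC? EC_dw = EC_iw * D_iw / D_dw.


EC_dw = EC_iw * D_iw / D_dw
EC_dw = 2 * 161 / 39
EC_dw = 322 / 39

8.2564 dS/m


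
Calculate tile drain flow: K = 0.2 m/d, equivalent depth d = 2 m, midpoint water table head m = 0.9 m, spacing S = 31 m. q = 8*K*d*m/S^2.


q = 8*K*d*m/S^2
q = 8*0.2*2*0.9/31^2
q = 2.8800 / 961

0.0030 m/d


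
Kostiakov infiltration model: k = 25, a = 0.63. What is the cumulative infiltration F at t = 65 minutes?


F = k * t^a = 25 * 65^0.63
F = 25 * 13.871883

346.7971 mm


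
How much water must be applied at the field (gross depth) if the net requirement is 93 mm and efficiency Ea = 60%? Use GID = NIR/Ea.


Ea = 60% = 0.6
GID = NIR / Ea = 93 / 0.6 = 155.0000 mm

155.0000 mm


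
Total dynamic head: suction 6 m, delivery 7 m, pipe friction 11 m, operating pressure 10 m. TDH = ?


TDH = Hs + Hd + hf + Hp = 6 + 7 + 11 + 10 = 34

34 m


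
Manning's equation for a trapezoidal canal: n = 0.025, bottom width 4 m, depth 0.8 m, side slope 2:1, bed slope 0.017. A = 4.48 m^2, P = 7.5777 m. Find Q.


R = A/P = 4.48/7.5777 = 0.591208
Q = (1/0.025) * 4.48 * 0.591208^(2/3) * 0.017^0.5

16.4585 m^3/s


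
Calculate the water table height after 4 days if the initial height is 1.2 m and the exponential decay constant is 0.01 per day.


m = m0 * exp(-k*t)
m = 1.2 * exp(-0.01 * 4)
m = 1.2 * exp(-0.0400)

1.1529 m


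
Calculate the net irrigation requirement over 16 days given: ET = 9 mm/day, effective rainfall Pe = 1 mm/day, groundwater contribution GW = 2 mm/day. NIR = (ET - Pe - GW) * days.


Daily deficit = ET - Pe - GW = 9 - 1 - 2 = 6 mm/day
NIR = 6 * 16 = 96 mm

96.0000 mm


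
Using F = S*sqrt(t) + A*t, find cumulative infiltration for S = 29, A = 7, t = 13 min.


F = S*sqrt(t) + A*t
F = 29*sqrt(13) + 7*13
F = 29*3.605551 + 91

195.5610 mm


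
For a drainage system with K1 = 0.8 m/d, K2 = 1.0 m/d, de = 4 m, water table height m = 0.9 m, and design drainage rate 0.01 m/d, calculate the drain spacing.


S^2 = 8*K2*de*m/q + 4*K1*m^2/q
S^2 = 8*1.0*4*0.9/0.01 + 4*0.8*0.9^2/0.01
S = sqrt(3139.2000)

56.0286 m


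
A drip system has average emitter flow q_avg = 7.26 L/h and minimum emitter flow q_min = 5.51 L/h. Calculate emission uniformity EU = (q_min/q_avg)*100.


EU = (q_min/q_avg)*100 = (5.51/7.26)*100 = 75.8953%

75.8953 %


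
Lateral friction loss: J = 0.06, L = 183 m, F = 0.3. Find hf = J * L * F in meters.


hf = J * L * F = 0.06 * 183 * 0.3 = 3.2940 m

3.2940 m


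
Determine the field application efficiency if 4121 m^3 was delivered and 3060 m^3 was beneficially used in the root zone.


Ea = V_root / V_field * 100 = 3060 / 4121 * 100 = 74.2538%

74.2538 %


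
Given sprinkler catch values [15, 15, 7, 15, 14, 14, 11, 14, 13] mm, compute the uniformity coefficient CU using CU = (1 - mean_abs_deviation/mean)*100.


mean = 13.111111 mm
MAD = 1.851852 mm
CU = (1 - 1.851852/13.111111)*100

85.8757 %


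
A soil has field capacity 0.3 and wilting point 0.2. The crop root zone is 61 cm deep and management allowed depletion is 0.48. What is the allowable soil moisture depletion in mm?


SMD = (FC - PWP) * d * MAD * 10
SMD = (0.3 - 0.2) * 61 * 0.48 * 10
SMD = 0.1000 * 61 * 0.48 * 10

29.2800 mm


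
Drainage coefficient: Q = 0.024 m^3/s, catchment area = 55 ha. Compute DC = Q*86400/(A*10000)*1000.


DC = Q * 86400 / (A * 10000) * 1000
DC = 0.024 * 86400 / (55 * 10000) * 1000
DC = 2073600.0000 / 550000

3.7702 mm/day


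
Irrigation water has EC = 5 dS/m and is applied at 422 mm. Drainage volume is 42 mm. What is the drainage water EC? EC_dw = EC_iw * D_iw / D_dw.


EC_dw = EC_iw * D_iw / D_dw
EC_dw = 5 * 422 / 42
EC_dw = 2110 / 42

50.2381 dS/m


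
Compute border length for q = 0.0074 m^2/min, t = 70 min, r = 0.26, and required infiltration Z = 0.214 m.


L = q*t/((1+r)*Z)
L = 0.0074*70/((1+0.26)*0.214)
L = 0.518/0.26964

1.9211 m


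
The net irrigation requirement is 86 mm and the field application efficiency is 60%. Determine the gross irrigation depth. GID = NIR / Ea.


Ea = 60% = 0.6
GID = NIR / Ea = 86 / 0.6 = 143.3333 mm

143.3333 mm


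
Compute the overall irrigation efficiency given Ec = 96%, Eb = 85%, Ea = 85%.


Ec = 0.96, Eb = 0.85, Ea = 0.85
E = 0.96 * 0.85 * 0.85 * 100 = 69.3600%

69.3600 %


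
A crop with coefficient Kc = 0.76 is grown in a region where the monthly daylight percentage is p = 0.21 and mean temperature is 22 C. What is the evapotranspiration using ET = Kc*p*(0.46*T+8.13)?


ET = Kc * p * (0.46*T + 8.13)
ET = 0.76 * 0.21 * (0.46*22 + 8.13)
ET = 0.76 * 0.21 * 18.2500

2.9127 mm/day


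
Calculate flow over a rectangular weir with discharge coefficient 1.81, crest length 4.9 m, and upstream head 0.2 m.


Q = C * L * H^(3/2) = 1.81 * 4.9 * 0.2^1.5 = 1.81 * 4.9 * 0.089443

0.7933 m^3/s


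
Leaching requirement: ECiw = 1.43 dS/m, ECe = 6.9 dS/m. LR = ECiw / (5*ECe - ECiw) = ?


LR = ECiw / (5*ECe - ECiw)
LR = 1.43 / (5*6.9 - 1.43)
LR = 1.43 / 33.0700

0.0432


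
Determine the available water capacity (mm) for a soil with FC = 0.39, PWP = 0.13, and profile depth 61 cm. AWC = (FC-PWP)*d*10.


AWC = (FC - PWP) * d * 10
AWC = (0.39 - 0.13) * 61 * 10
AWC = 0.2600 * 61 * 10

158.6000 mm


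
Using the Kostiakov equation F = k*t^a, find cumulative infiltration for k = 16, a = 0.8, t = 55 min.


F = k * t^a = 16 * 55^0.8
F = 16 * 24.676874

394.8300 mm


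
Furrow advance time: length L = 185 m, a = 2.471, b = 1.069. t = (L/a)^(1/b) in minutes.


t = (L/a)^(1/b)
t = (185/2.471)^(1/1.069)
t = 74.868474^(1/1.069)

56.6657 min


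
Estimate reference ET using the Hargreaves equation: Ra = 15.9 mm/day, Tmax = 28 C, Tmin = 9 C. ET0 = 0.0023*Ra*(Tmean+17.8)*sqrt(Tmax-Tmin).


Tmean = (Tmax + Tmin)/2 = (28 + 9)/2 = 18.5
ET0 = 0.0023 * 15.9 * (18.5 + 17.8) * sqrt(28 - 9)
ET0 = 0.0023 * 15.9 * 36.3 * 4.358899

5.7864 mm/day


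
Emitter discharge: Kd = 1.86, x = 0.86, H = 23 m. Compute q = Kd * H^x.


q = Kd * H^x = 1.86 * 23^0.86 = 1.86 * 14.828115

27.5803 L/h


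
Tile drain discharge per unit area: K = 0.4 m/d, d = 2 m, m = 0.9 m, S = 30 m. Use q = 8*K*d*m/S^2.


q = 8*K*d*m/S^2
q = 8*0.4*2*0.9/30^2
q = 5.7600 / 900

0.0064 m/d


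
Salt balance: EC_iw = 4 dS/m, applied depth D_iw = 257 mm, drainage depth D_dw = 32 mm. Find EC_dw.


EC_dw = EC_iw * D_iw / D_dw
EC_dw = 4 * 257 / 32
EC_dw = 1028 / 32

32.1250 dS/m


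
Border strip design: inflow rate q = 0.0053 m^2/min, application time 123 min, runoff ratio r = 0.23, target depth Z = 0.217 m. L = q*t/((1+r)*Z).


L = q*t/((1+r)*Z)
L = 0.0053*123/((1+0.23)*0.217)
L = 0.6519/0.26691

2.4424 m


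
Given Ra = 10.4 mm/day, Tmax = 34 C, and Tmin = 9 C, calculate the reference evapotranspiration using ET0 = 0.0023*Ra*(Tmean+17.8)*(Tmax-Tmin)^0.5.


Tmean = (Tmax + Tmin)/2 = (34 + 9)/2 = 21.5
ET0 = 0.0023 * 10.4 * (21.5 + 17.8) * sqrt(34 - 9)
ET0 = 0.0023 * 10.4 * 39.3 * 5.000000

4.7003 mm/day


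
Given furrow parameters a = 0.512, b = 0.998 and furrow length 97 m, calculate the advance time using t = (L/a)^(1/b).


t = (L/a)^(1/b)
t = (97/0.512)^(1/0.998)
t = 189.453125^(1/0.998)

191.4546 min


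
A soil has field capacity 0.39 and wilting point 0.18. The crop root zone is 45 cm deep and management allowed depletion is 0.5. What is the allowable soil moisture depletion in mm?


SMD = (FC - PWP) * d * MAD * 10
SMD = (0.39 - 0.18) * 45 * 0.5 * 10
SMD = 0.2100 * 45 * 0.5 * 10

47.2500 mm


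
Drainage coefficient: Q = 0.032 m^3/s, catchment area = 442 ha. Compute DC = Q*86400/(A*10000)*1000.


DC = Q * 86400 / (A * 10000) * 1000
DC = 0.032 * 86400 / (442 * 10000) * 1000
DC = 2764800.0000 / 4420000

0.6255 mm/day


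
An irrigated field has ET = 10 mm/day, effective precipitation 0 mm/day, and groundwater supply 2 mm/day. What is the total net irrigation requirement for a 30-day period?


Daily deficit = ET - Pe - GW = 10 - 0 - 2 = 8 mm/day
NIR = 8 * 30 = 240 mm

240.0000 mm


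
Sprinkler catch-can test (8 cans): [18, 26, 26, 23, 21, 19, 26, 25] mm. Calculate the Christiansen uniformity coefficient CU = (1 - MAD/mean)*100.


mean = 23.000000 mm
MAD = 2.750000 mm
CU = (1 - 2.750000/23.000000)*100

88.0435 %


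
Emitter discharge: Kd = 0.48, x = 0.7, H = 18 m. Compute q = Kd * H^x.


q = Kd * H^x = 0.48 * 18^0.7 = 0.48 * 7.562942

3.6302 L/h


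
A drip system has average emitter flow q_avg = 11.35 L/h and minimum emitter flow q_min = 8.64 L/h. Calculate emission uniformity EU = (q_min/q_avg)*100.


EU = (q_min/q_avg)*100 = (8.64/11.35)*100 = 76.1233%

76.1233 %


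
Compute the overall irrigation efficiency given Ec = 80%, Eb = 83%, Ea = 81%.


Ec = 0.8, Eb = 0.83, Ea = 0.81
E = 0.8 * 0.83 * 0.81 * 100 = 53.7840%

53.7840 %


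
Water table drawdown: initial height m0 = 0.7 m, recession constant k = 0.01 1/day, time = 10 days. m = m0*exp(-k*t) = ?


m = m0 * exp(-k*t)
m = 0.7 * exp(-0.01 * 10)
m = 0.7 * exp(-0.1000)

0.6334 m


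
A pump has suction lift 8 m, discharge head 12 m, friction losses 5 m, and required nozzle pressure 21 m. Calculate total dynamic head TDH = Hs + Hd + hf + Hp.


TDH = Hs + Hd + hf + Hp = 8 + 12 + 5 + 21 = 46

46 m


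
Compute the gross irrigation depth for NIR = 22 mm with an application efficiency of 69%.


Ea = 69% = 0.69
GID = NIR / Ea = 22 / 0.69 = 31.8841 mm

31.8841 mm


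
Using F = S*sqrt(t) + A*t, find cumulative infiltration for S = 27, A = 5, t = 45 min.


F = S*sqrt(t) + A*t
F = 27*sqrt(45) + 5*45
F = 27*6.708204 + 225

406.1215 mm


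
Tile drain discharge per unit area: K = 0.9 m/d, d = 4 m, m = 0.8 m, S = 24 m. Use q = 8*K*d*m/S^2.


q = 8*K*d*m/S^2
q = 8*0.9*4*0.8/24^2
q = 23.0400 / 576

0.0400 m/d


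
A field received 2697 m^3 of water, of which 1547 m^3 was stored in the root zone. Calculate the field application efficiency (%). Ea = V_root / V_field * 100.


Ea = V_root / V_field * 100 = 1547 / 2697 * 100 = 57.3600%

57.3600 %


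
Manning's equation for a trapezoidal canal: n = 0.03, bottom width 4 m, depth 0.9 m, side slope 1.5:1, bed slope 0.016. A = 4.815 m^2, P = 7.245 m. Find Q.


R = A/P = 4.815/7.245 = 0.664596
Q = (1/0.03) * 4.815 * 0.664596^(2/3) * 0.016^0.5

15.4611 m^3/s


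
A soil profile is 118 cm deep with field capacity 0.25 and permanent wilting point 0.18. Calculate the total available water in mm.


AWC = (FC - PWP) * d * 10
AWC = (0.25 - 0.18) * 118 * 10
AWC = 0.0700 * 118 * 10

82.6000 mm


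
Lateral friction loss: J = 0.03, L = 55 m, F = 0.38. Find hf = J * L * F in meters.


hf = J * L * F = 0.03 * 55 * 0.38 = 0.6270 m

0.6270 m


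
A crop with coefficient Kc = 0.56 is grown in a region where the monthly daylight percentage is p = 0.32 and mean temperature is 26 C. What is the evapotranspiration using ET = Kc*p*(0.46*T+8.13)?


ET = Kc * p * (0.46*T + 8.13)
ET = 0.56 * 0.32 * (0.46*26 + 8.13)
ET = 0.56 * 0.32 * 20.0900

3.6001 mm/day


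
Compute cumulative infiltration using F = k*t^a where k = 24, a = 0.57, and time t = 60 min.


F = k * t^a = 24 * 60^0.57
F = 24 * 10.316829

247.6039 mm


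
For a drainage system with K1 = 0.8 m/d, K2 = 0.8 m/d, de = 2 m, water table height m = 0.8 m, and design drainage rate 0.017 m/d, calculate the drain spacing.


S^2 = 8*K2*de*m/q + 4*K1*m^2/q
S^2 = 8*0.8*2*0.8/0.017 + 4*0.8*0.8^2/0.017
S = sqrt(722.8235)

26.8854 m


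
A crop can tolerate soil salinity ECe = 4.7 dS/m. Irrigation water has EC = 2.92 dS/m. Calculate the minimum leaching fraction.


LR = ECiw / (5*ECe - ECiw)
LR = 2.92 / (5*4.7 - 2.92)
LR = 2.92 / 20.5800

0.1419


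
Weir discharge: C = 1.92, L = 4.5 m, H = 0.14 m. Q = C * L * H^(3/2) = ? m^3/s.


Q = C * L * H^(3/2) = 1.92 * 4.5 * 0.14^1.5 = 1.92 * 4.5 * 0.052383

0.4526 m^3/s


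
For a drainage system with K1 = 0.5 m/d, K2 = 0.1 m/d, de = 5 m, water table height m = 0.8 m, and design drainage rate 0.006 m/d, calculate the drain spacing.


S^2 = 8*K2*de*m/q + 4*K1*m^2/q
S^2 = 8*0.1*5*0.8/0.006 + 4*0.5*0.8^2/0.006
S = sqrt(746.6667)

27.3252 m


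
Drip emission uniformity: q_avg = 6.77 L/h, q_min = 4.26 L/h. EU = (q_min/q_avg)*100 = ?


EU = (q_min/q_avg)*100 = (4.26/6.77)*100 = 62.9247%

62.9247 %


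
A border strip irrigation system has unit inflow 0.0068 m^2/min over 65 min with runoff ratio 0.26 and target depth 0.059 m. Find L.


L = q*t/((1+r)*Z)
L = 0.0068*65/((1+0.26)*0.059)
L = 0.442/0.07434

5.9457 m


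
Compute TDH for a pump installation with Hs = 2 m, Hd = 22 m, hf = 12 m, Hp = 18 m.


TDH = Hs + Hd + hf + Hp = 2 + 22 + 12 + 18 = 54

54 m


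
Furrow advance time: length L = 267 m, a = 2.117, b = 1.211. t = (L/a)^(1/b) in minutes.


t = (L/a)^(1/b)
t = (267/2.117)^(1/1.211)
t = 126.121871^(1/1.211)

54.2946 min


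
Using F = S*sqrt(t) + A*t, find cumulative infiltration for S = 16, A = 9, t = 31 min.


F = S*sqrt(t) + A*t
F = 16*sqrt(31) + 9*31
F = 16*5.567764 + 279

368.0842 mm


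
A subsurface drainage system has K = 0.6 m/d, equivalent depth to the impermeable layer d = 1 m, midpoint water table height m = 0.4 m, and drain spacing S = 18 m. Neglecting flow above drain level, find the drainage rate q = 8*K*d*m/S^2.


q = 8*K*d*m/S^2
q = 8*0.6*1*0.4/18^2
q = 1.9200 / 324

0.0059 m/d


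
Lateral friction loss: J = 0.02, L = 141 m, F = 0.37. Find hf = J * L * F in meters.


hf = J * L * F = 0.02 * 141 * 0.37 = 1.0434 m

1.0434 m


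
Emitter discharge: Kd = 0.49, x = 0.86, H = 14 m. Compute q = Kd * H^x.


q = Kd * H^x = 0.49 * 14^0.86 = 0.49 * 9.675426

4.7410 L/h


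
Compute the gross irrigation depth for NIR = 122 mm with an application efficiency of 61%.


Ea = 61% = 0.61
GID = NIR / Ea = 122 / 0.61 = 200.0000 mm

200.0000 mm


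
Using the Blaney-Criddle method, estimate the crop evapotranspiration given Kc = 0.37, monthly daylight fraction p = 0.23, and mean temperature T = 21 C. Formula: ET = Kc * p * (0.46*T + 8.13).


ET = Kc * p * (0.46*T + 8.13)
ET = 0.37 * 0.23 * (0.46*21 + 8.13)
ET = 0.37 * 0.23 * 17.7900

1.5139 mm/day


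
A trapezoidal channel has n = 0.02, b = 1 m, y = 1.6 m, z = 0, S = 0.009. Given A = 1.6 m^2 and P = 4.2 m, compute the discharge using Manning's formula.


R = A/P = 1.6/4.2 = 0.380952
Q = (1/0.02) * 1.6 * 0.380952^(2/3) * 0.009^0.5

3.9883 m^3/s


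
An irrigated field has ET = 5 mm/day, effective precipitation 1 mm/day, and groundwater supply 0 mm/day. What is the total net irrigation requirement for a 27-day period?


Daily deficit = ET - Pe - GW = 5 - 1 - 0 = 4 mm/day
NIR = 4 * 27 = 108 mm

108.0000 mm


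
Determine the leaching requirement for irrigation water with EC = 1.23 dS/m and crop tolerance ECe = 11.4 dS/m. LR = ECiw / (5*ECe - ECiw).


LR = ECiw / (5*ECe - ECiw)
LR = 1.23 / (5*11.4 - 1.23)
LR = 1.23 / 55.7700

0.0221


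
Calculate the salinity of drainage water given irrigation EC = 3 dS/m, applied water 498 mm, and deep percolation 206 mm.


EC_dw = EC_iw * D_iw / D_dw
EC_dw = 3 * 498 / 206
EC_dw = 1494 / 206

7.2524 dS/m


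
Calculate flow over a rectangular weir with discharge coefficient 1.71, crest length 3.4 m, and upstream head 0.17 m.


Q = C * L * H^(3/2) = 1.71 * 3.4 * 0.17^1.5 = 1.71 * 3.4 * 0.070093

0.4075 m^3/s


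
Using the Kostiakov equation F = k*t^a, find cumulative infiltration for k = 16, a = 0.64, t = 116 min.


F = k * t^a = 16 * 116^0.64
F = 16 * 20.953333

335.2533 mm


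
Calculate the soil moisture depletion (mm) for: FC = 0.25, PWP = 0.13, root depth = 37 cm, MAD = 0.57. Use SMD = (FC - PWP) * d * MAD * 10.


SMD = (FC - PWP) * d * MAD * 10
SMD = (0.25 - 0.13) * 37 * 0.57 * 10
SMD = 0.1200 * 37 * 0.57 * 10

25.3080 mm


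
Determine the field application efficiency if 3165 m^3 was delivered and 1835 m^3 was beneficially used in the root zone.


Ea = V_root / V_field * 100 = 1835 / 3165 * 100 = 57.9779%

57.9779 %


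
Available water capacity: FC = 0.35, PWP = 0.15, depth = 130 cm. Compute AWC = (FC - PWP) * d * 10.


AWC = (FC - PWP) * d * 10
AWC = (0.35 - 0.15) * 130 * 10
AWC = 0.2000 * 130 * 10

260.0000 mm


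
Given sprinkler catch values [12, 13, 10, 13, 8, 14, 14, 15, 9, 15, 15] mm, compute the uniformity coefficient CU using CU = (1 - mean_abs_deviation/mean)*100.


mean = 12.545455 mm
MAD = 2.033058 mm
CU = (1 - 2.033058/12.545455)*100

83.7945 %


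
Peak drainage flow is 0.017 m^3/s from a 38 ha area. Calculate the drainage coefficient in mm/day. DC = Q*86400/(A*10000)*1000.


DC = Q * 86400 / (A * 10000) * 1000
DC = 0.017 * 86400 / (38 * 10000) * 1000
DC = 1468800.0000 / 380000

3.8653 mm/day


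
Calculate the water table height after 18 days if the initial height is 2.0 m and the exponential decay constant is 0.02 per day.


m = m0 * exp(-k*t)
m = 2.0 * exp(-0.02 * 18)
m = 2.0 * exp(-0.3600)

1.3954 m


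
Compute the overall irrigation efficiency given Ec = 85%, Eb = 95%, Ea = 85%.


Ec = 0.85, Eb = 0.95, Ea = 0.85
E = 0.85 * 0.95 * 0.85 * 100 = 68.6375%

68.6375 %


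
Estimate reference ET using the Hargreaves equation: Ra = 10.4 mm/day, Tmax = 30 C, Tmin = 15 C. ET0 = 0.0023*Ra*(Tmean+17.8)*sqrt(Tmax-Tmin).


Tmean = (Tmax + Tmin)/2 = (30 + 15)/2 = 22.5
ET0 = 0.0023 * 10.4 * (22.5 + 17.8) * sqrt(30 - 15)
ET0 = 0.0023 * 10.4 * 40.3 * 3.872983

3.7335 mm/day


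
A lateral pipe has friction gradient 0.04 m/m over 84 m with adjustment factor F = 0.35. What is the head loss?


hf = J * L * F = 0.04 * 84 * 0.35 = 1.1760 m

1.1760 m


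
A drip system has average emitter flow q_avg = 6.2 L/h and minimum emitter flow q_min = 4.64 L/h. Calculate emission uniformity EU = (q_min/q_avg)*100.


EU = (q_min/q_avg)*100 = (4.64/6.2)*100 = 74.8387%

74.8387 %


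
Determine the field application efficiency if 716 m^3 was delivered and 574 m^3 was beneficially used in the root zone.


Ea = V_root / V_field * 100 = 574 / 716 * 100 = 80.1676%

80.1676 %


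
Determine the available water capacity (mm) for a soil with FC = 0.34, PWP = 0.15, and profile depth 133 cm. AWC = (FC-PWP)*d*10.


AWC = (FC - PWP) * d * 10
AWC = (0.34 - 0.15) * 133 * 10
AWC = 0.1900 * 133 * 10

252.7000 mm


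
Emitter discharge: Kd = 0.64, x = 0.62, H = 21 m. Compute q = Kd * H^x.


q = Kd * H^x = 0.64 * 21^0.62 = 0.64 * 6.603527

4.2263 L/h


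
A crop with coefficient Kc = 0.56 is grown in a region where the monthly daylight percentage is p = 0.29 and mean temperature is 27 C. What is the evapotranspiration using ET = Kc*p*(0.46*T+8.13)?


ET = Kc * p * (0.46*T + 8.13)
ET = 0.56 * 0.29 * (0.46*27 + 8.13)
ET = 0.56 * 0.29 * 20.5500

3.3373 mm/day


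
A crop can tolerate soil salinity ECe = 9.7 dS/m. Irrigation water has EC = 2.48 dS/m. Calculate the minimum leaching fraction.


LR = ECiw / (5*ECe - ECiw)
LR = 2.48 / (5*9.7 - 2.48)
LR = 2.48 / 46.0200

0.0539


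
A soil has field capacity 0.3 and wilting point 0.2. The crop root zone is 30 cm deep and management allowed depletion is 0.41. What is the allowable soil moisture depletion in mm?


SMD = (FC - PWP) * d * MAD * 10
SMD = (0.3 - 0.2) * 30 * 0.41 * 10
SMD = 0.1000 * 30 * 0.41 * 10

12.3000 mm


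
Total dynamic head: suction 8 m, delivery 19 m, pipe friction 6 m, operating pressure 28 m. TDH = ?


TDH = Hs + Hd + hf + Hp = 8 + 19 + 6 + 28 = 61

61 m


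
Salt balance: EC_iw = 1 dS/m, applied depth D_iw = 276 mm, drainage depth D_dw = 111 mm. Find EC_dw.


EC_dw = EC_iw * D_iw / D_dw
EC_dw = 1 * 276 / 111
EC_dw = 276 / 111

2.4865 dS/m


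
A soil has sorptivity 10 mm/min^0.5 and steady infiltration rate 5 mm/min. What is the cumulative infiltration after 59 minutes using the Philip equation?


F = S*sqrt(t) + A*t
F = 10*sqrt(59) + 5*59
F = 10*7.681146 + 295

371.8115 mm


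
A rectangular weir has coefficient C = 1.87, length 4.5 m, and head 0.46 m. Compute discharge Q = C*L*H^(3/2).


Q = C * L * H^(3/2) = 1.87 * 4.5 * 0.46^1.5 = 1.87 * 4.5 * 0.311987

2.6254 m^3/s


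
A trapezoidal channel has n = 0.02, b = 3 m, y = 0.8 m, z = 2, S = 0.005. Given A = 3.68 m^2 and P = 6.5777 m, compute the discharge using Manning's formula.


R = A/P = 3.68/6.5777 = 0.559466
Q = (1/0.02) * 3.68 * 0.559466^(2/3) * 0.005^0.5

8.8339 m^3/s


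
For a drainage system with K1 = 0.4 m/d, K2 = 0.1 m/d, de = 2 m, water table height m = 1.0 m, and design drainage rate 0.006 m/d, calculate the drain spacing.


S^2 = 8*K2*de*m/q + 4*K1*m^2/q
S^2 = 8*0.1*2*1.0/0.006 + 4*0.4*1.0^2/0.006
S = sqrt(533.3333)

23.0940 m


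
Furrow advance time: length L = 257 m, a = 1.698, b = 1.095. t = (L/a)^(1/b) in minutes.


t = (L/a)^(1/b)
t = (257/1.698)^(1/1.095)
t = 151.354535^(1/1.095)

97.9182 min


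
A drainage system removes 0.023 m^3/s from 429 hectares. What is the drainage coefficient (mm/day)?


DC = Q * 86400 / (A * 10000) * 1000
DC = 0.023 * 86400 / (429 * 10000) * 1000
DC = 1987200.0000 / 4290000

0.4632 mm/day


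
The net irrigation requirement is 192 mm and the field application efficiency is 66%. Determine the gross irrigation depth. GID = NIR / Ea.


Ea = 66% = 0.66
GID = NIR / Ea = 192 / 0.66 = 290.9091 mm

290.9091 mm


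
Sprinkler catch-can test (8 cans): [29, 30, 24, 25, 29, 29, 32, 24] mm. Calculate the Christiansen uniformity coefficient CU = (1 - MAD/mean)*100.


mean = 27.750000 mm
MAD = 2.562500 mm
CU = (1 - 2.562500/27.750000)*100

90.7658 %


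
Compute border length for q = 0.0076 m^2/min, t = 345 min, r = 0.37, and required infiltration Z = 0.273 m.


L = q*t/((1+r)*Z)
L = 0.0076*345/((1+0.37)*0.273)
L = 2.622/0.37401

7.0105 m


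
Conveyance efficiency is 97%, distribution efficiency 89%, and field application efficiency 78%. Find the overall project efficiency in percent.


Ec = 0.97, Eb = 0.89, Ea = 0.78
E = 0.97 * 0.89 * 0.78 * 100 = 67.3374%

67.3374 %


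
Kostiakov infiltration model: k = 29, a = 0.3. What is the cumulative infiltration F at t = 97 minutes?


F = k * t^a = 29 * 97^0.3
F = 29 * 3.944859

114.4009 mm


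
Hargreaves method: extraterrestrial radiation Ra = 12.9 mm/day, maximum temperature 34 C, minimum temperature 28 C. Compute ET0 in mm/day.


Tmean = (Tmax + Tmin)/2 = (34 + 28)/2 = 31.0
ET0 = 0.0023 * 12.9 * (31.0 + 17.8) * sqrt(34 - 28)
ET0 = 0.0023 * 12.9 * 48.8 * 2.449490

3.5466 mm/day


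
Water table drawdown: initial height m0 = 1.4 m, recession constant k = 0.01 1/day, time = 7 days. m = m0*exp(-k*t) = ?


m = m0 * exp(-k*t)
m = 1.4 * exp(-0.01 * 7)
m = 1.4 * exp(-0.0700)

1.3054 m


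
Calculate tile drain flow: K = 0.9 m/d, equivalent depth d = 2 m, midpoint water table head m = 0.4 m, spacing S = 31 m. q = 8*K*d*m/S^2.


q = 8*K*d*m/S^2
q = 8*0.9*2*0.4/31^2
q = 5.7600 / 961

0.0060 m/d


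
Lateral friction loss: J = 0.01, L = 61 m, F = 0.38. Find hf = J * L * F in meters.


hf = J * L * F = 0.01 * 61 * 0.38 = 0.2318 m

0.2318 m


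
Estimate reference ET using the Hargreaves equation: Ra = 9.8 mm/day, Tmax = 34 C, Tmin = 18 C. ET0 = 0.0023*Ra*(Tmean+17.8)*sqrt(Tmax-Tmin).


Tmean = (Tmax + Tmin)/2 = (34 + 18)/2 = 26.0
ET0 = 0.0023 * 9.8 * (26.0 + 17.8) * sqrt(34 - 18)
ET0 = 0.0023 * 9.8 * 43.8 * 4.000000

3.9490 mm/day


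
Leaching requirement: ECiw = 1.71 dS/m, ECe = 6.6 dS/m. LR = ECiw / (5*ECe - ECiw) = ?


LR = ECiw / (5*ECe - ECiw)
LR = 1.71 / (5*6.6 - 1.71)
LR = 1.71 / 31.2900

0.0547


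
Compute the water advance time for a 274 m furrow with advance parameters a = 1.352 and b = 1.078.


t = (L/a)^(1/b)
t = (274/1.352)^(1/1.078)
t = 202.662722^(1/1.078)

137.9953 min


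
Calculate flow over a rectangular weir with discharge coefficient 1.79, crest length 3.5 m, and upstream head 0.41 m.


Q = C * L * H^(3/2) = 1.79 * 3.5 * 0.41^1.5 = 1.79 * 3.5 * 0.262528

1.6447 m^3/s


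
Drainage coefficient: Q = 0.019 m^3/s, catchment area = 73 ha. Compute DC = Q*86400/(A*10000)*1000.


DC = Q * 86400 / (A * 10000) * 1000
DC = 0.019 * 86400 / (73 * 10000) * 1000
DC = 1641600.0000 / 730000

2.2488 mm/day


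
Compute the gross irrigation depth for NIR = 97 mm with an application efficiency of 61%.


Ea = 61% = 0.61
GID = NIR / Ea = 97 / 0.61 = 159.0164 mm

159.0164 mm


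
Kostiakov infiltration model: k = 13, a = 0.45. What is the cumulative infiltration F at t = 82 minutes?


F = k * t^a = 13 * 82^0.45
F = 13 * 7.264676

94.4408 mm


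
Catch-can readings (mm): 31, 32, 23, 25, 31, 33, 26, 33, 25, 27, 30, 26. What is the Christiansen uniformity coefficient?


mean = 28.500000 mm
MAD = 3.166667 mm
CU = (1 - 3.166667/28.500000)*100

88.8889 %


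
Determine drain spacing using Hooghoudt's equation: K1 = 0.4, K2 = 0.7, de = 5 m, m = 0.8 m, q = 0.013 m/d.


S^2 = 8*K2*de*m/q + 4*K1*m^2/q
S^2 = 8*0.7*5*0.8/0.013 + 4*0.4*0.8^2/0.013
S = sqrt(1801.8462)

42.4482 m


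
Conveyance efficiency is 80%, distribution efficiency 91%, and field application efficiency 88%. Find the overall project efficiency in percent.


Ec = 0.8, Eb = 0.91, Ea = 0.88
E = 0.8 * 0.91 * 0.88 * 100 = 64.0640%

64.0640 %


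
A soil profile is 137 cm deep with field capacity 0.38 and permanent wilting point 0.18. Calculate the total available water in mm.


AWC = (FC - PWP) * d * 10
AWC = (0.38 - 0.18) * 137 * 10
AWC = 0.2000 * 137 * 10

274.0000 mm


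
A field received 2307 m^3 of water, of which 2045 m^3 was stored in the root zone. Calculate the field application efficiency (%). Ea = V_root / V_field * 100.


Ea = V_root / V_field * 100 = 2045 / 2307 * 100 = 88.6433%

88.6433 %


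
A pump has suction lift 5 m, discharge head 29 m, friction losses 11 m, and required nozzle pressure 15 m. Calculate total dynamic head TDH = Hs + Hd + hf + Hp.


TDH = Hs + Hd + hf + Hp = 5 + 29 + 11 + 15 = 60

60 m


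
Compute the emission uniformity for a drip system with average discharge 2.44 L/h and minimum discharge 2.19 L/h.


EU = (q_min/q_avg)*100 = (2.19/2.44)*100 = 89.7541%

89.7541 %


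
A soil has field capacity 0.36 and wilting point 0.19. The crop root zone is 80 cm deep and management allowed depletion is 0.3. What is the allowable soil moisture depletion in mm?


SMD = (FC - PWP) * d * MAD * 10
SMD = (0.36 - 0.19) * 80 * 0.3 * 10
SMD = 0.1700 * 80 * 0.3 * 10

40.8000 mm


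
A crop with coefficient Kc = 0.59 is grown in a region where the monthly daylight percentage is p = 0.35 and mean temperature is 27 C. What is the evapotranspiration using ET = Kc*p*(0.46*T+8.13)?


ET = Kc * p * (0.46*T + 8.13)
ET = 0.59 * 0.35 * (0.46*27 + 8.13)
ET = 0.59 * 0.35 * 20.5500

4.2436 mm/day


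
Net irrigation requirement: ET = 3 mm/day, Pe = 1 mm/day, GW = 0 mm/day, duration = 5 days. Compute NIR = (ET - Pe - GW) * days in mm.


Daily deficit = ET - Pe - GW = 3 - 1 - 0 = 2 mm/day
NIR = 2 * 5 = 10 mm

10.0000 mm


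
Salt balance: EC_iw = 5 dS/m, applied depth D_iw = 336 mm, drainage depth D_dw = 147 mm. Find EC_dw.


EC_dw = EC_iw * D_iw / D_dw
EC_dw = 5 * 336 / 147
EC_dw = 1680 / 147

11.4286 dS/m


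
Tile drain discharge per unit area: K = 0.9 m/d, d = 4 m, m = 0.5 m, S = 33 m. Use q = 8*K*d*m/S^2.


q = 8*K*d*m/S^2
q = 8*0.9*4*0.5/33^2
q = 14.4000 / 1089

0.0132 m/d


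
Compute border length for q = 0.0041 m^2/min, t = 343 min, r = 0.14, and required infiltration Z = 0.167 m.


L = q*t/((1+r)*Z)
L = 0.0041*343/((1+0.14)*0.167)
L = 1.4063/0.19038

7.3868 m


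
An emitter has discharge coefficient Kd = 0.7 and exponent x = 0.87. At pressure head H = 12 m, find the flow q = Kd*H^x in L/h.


q = Kd * H^x = 0.7 * 12^0.87 = 0.7 * 8.687357

6.0811 L/h


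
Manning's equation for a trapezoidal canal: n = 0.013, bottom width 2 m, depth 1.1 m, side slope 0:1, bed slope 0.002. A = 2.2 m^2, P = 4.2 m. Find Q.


R = A/P = 2.2/4.2 = 0.523810
Q = (1/0.013) * 2.2 * 0.523810^(2/3) * 0.002^0.5

4.9179 m^3/s


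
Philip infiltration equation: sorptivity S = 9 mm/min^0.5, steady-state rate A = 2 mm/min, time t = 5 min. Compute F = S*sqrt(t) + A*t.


F = S*sqrt(t) + A*t
F = 9*sqrt(5) + 2*5
F = 9*2.236068 + 10

30.1246 mm


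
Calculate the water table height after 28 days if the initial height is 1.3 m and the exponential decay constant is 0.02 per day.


m = m0 * exp(-k*t)
m = 1.3 * exp(-0.02 * 28)
m = 1.3 * exp(-0.5600)

0.7426 m


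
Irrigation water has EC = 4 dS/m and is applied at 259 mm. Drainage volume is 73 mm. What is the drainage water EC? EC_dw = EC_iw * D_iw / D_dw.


EC_dw = EC_iw * D_iw / D_dw
EC_dw = 4 * 259 / 73
EC_dw = 1036 / 73

14.1918 dS/m


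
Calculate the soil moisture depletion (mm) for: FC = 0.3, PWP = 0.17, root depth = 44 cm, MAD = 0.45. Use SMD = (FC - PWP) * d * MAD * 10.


SMD = (FC - PWP) * d * MAD * 10
SMD = (0.3 - 0.17) * 44 * 0.45 * 10
SMD = 0.1300 * 44 * 0.45 * 10

25.7400 mm


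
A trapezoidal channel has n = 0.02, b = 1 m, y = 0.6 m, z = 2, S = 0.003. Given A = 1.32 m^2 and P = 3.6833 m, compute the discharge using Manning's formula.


R = A/P = 1.32/3.6833 = 0.358374
Q = (1/0.02) * 1.32 * 0.358374^(2/3) * 0.003^0.5

1.8239 m^3/s


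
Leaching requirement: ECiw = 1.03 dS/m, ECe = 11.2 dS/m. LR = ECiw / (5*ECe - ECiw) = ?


LR = ECiw / (5*ECe - ECiw)
LR = 1.03 / (5*11.2 - 1.03)
LR = 1.03 / 54.9700

0.0187
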